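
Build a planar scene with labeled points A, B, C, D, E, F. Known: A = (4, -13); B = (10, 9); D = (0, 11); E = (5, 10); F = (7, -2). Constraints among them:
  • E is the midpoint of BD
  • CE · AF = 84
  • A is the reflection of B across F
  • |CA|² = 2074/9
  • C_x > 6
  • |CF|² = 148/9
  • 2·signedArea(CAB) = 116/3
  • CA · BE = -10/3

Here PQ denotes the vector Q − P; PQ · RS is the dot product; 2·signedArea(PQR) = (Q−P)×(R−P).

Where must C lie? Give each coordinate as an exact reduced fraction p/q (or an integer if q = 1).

1. C_x = 19/3  [2·signedArea(CAB) = 116/3 ∩ CE · AF = 84]
2. C_y = 2  [2·signedArea(CAB) = 116/3 ∩ CE · AF = 84]
   → C = (19/3, 2)

C = (19/3, 2)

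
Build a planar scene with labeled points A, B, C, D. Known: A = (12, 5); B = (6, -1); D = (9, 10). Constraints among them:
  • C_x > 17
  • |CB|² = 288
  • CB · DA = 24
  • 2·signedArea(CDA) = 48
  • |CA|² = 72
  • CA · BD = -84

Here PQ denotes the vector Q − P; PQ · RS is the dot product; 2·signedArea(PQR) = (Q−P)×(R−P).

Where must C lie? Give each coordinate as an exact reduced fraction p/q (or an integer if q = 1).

1. C_x = 18  [CB · DA = 24 ∩ CA · BD = -84]
2. C_y = 11  [CB · DA = 24 ∩ CA · BD = -84]
   → C = (18, 11)

C = (18, 11)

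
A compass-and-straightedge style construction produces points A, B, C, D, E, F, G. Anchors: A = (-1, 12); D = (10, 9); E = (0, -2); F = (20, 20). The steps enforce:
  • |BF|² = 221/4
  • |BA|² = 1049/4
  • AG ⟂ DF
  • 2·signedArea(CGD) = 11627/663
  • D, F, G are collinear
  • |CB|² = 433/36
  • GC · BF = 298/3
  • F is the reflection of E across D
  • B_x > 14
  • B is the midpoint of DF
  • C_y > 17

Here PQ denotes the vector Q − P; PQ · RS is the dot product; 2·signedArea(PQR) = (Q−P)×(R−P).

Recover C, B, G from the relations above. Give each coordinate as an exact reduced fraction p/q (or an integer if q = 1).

1. B_x = 15  [B is the midpoint of DF]
2. B_y = 29/2  [B is the midpoint of DF]
   → B = (15, 29/2)
3. G_x = 1440/221  [D, F, G are collinear ∩ AG ⟂ DF]
4. G_y = 1142/221  [D, F, G are collinear ∩ AG ⟂ DF]
   → G = (1440/221, 1142/221)
5. C_x = 13  [2·signedArea(CGD) = 11627/663 ∩ GC · BF = 298/3]
6. C_y = 52/3  [2·signedArea(CGD) = 11627/663 ∩ GC · BF = 298/3]
   → C = (13, 52/3)

B = (15, 29/2)
C = (13, 52/3)
G = (1440/221, 1142/221)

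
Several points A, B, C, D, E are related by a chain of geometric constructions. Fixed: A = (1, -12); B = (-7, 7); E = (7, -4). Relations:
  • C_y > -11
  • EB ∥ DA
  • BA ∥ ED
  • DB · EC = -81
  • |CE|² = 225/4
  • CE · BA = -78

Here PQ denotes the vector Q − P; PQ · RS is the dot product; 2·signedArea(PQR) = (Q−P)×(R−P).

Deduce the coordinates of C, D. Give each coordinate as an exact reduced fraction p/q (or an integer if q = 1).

1. D_x = 15  [EB ∥ DA ∩ BA ∥ ED]
2. D_y = -23  [EB ∥ DA ∩ BA ∥ ED]
   → D = (15, -23)
3. C_x = 5/2  [CE · BA = -78 ∩ DB · EC = -81]
4. C_y = -10  [CE · BA = -78 ∩ DB · EC = -81]
   → C = (5/2, -10)

C = (5/2, -10)
D = (15, -23)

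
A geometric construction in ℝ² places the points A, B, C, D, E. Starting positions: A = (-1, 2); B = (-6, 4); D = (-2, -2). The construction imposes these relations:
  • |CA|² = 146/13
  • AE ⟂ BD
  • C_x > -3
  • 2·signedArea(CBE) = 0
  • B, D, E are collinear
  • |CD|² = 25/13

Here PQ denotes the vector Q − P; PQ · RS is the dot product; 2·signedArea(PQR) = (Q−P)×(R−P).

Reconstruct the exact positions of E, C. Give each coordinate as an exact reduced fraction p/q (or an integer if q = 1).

C = (-36/13, -11/13)
E = (-46/13, 4/13)

1. E_x = -46/13  [B, D, E are collinear ∩ AE ⟂ BD]
2. E_y = 4/13  [B, D, E are collinear ∩ AE ⟂ BD]
   → E = (-46/13, 4/13)
3. C_x = -36/13  [line 48/13·x + 32/13·y + 160/13 = 0 ∩ |CA|² = 146/13]
4. C_y = -11/13  [line 48/13·x + 32/13·y + 160/13 = 0 ∩ |CA|² = 146/13]
   → C = (-36/13, -11/13)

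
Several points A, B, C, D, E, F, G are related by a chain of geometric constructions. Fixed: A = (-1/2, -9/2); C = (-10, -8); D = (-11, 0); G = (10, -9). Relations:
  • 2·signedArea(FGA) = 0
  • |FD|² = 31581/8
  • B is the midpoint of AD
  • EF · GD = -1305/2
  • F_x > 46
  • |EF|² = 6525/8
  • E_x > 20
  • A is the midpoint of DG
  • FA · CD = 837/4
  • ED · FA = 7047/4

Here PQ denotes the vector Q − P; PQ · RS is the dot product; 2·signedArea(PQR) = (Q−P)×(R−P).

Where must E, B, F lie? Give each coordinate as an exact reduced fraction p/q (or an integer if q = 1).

B = (-23/4, -9/4)
E = (41/2, -27/2)
F = (187/4, -99/4)

1. B_x = -23/4  [B is the midpoint of AD]
2. B_y = -9/4  [B is the midpoint of AD]
   → B = (-23/4, -9/4)
3. F_x = 187/4  [2·signedArea(FGA) = 0 ∩ FA · CD = 837/4]
4. F_y = -99/4  [2·signedArea(FGA) = 0 ∩ FA · CD = 837/4]
   → F = (187/4, -99/4)
5. E_x = 41/2  [line 21·x + -9·y + -552 = 0 ∩ |EF|² = 6525/8]
6. E_y = -27/2  [line 21·x + -9·y + -552 = 0 ∩ |EF|² = 6525/8]
   → E = (41/2, -27/2)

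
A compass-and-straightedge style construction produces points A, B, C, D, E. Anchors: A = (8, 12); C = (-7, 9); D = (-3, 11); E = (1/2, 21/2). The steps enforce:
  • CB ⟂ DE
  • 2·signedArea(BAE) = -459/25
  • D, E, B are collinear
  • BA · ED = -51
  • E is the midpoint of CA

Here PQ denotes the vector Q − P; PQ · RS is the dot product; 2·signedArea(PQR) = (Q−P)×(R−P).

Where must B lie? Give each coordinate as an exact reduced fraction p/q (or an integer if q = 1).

B = (-166/25, 288/25)

1. B_x = -166/25  [D, E, B are collinear ∩ CB ⟂ DE]
2. B_y = 288/25  [D, E, B are collinear ∩ CB ⟂ DE]
   → B = (-166/25, 288/25)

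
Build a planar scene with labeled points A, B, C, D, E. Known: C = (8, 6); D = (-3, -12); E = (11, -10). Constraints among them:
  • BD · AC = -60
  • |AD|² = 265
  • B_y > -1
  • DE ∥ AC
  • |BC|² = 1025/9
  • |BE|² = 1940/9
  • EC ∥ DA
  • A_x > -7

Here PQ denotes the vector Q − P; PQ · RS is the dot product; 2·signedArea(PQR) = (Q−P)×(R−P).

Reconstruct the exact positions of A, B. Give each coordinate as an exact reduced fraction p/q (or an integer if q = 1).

1. A_x = -6  [DE ∥ AC ∩ EC ∥ DA]
2. A_y = 4  [DE ∥ AC ∩ EC ∥ DA]
   → A = (-6, 4)
3. B_x = -1/3  [line -14·x + -2·y + -6 = 0 ∩ |BE|² = 1940/9]
4. B_y = -2/3  [line -14·x + -2·y + -6 = 0 ∩ |BE|² = 1940/9]
   → B = (-1/3, -2/3)

A = (-6, 4)
B = (-1/3, -2/3)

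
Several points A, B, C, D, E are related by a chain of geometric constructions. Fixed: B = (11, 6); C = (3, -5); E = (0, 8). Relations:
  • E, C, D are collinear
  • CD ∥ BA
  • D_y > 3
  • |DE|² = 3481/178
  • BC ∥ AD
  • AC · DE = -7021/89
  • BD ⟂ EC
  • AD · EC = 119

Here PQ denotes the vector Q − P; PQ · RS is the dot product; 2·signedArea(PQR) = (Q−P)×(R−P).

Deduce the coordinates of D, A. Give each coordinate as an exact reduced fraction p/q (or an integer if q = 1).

A = (1601/178, 2615/178)
D = (177/178, 657/178)

1. D_x = 177/178  [E, C, D are collinear ∩ BD ⟂ EC]
2. D_y = 657/178  [E, C, D are collinear ∩ BD ⟂ EC]
   → D = (177/178, 657/178)
3. A_x = 1601/178  [BC ∥ AD ∩ CD ∥ BA]
4. A_y = 2615/178  [BC ∥ AD ∩ CD ∥ BA]
   → A = (1601/178, 2615/178)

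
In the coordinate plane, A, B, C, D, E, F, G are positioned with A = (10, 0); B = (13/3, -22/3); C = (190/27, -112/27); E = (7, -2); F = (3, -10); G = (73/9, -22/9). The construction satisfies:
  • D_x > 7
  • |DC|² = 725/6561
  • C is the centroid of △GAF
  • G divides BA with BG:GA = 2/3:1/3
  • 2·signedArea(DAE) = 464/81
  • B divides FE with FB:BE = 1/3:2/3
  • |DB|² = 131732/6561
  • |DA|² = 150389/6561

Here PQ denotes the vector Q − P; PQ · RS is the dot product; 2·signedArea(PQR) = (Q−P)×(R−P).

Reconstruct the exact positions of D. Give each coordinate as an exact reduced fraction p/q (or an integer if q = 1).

D = (577/81, -310/81)

1. D_x = 577/81  [line 2·x + -3·y + -2084/81 = 0 ∩ |DB|² = 131732/6561]
2. D_y = -310/81  [line 2·x + -3·y + -2084/81 = 0 ∩ |DB|² = 131732/6561]
   → D = (577/81, -310/81)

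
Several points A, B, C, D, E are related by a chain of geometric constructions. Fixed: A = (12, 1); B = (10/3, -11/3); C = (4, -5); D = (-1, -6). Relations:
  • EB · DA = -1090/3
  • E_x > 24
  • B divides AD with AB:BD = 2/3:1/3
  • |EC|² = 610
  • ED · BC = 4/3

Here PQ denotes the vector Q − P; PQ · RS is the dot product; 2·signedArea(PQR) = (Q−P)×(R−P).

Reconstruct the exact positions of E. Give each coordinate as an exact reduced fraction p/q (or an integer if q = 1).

1. E_x = 25  [EB · DA = -1090/3 ∩ ED · BC = 4/3]
2. E_y = 8  [EB · DA = -1090/3 ∩ ED · BC = 4/3]
   → E = (25, 8)

E = (25, 8)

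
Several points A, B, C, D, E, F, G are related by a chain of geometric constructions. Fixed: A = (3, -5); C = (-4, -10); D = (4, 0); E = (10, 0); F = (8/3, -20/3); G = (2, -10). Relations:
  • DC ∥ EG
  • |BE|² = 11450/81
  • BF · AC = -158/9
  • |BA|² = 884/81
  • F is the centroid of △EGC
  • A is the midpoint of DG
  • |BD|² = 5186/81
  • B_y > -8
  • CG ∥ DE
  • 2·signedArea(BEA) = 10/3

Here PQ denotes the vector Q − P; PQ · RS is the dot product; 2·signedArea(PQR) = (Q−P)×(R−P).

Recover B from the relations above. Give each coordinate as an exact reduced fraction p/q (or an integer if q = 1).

1. B_x = 5/9  [2·signedArea(BEA) = 10/3 ∩ BF · AC = -158/9]
2. B_y = -65/9  [2·signedArea(BEA) = 10/3 ∩ BF · AC = -158/9]
   → B = (5/9, -65/9)

B = (5/9, -65/9)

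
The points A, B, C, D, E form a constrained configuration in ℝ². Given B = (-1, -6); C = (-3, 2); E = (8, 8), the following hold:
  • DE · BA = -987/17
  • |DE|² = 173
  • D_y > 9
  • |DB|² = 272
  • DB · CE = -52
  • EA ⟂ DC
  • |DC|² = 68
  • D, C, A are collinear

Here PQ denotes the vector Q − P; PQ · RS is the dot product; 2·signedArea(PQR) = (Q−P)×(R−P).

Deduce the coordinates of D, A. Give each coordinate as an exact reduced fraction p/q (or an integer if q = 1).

1. D_x = -5  [line -11·x + -6·y + 5 = 0 ∩ |DC|² = 68]
2. D_y = 10  [line -11·x + -6·y + 5 = 0 ∩ |DC|² = 68]
   → D = (-5, 10)
3. A_x = -64/17  [D, C, A are collinear ∩ EA ⟂ DC]
4. A_y = 86/17  [D, C, A are collinear ∩ EA ⟂ DC]
   → A = (-64/17, 86/17)

A = (-64/17, 86/17)
D = (-5, 10)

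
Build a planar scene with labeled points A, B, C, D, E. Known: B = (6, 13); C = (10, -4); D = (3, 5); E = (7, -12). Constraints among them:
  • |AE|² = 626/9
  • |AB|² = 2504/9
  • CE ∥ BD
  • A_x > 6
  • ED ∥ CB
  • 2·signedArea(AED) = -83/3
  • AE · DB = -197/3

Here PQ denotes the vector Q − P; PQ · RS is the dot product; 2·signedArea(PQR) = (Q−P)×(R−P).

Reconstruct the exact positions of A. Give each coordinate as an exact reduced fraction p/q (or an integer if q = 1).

A = (20/3, -11/3)

1. A_x = 20/3  [2·signedArea(AED) = -83/3 ∩ AE · DB = -197/3]
2. A_y = -11/3  [2·signedArea(AED) = -83/3 ∩ AE · DB = -197/3]
   → A = (20/3, -11/3)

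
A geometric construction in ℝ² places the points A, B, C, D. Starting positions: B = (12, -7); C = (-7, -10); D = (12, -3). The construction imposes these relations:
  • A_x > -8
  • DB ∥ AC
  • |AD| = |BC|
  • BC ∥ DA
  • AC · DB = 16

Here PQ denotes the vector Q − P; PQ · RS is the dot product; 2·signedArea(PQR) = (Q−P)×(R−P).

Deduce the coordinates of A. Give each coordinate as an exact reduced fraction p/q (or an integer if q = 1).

A = (-7, -6)

1. A_x = -7  [DB ∥ AC ∩ BC ∥ DA]
2. A_y = -6  [DB ∥ AC ∩ BC ∥ DA]
   → A = (-7, -6)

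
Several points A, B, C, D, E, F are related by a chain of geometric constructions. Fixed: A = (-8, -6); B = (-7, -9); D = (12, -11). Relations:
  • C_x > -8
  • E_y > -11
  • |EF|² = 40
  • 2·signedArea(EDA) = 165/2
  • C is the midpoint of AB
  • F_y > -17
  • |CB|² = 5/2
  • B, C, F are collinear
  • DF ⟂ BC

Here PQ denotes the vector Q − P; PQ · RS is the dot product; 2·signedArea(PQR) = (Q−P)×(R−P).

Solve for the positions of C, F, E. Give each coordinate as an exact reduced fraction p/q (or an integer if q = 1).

1. C_x = -15/2  [C is the midpoint of AB]
2. C_y = -15/2  [C is the midpoint of AB]
   → C = (-15/2, -15/2)
3. F_x = -9/2  [B, C, F are collinear ∩ DF ⟂ BC]
4. F_y = -33/2  [B, C, F are collinear ∩ DF ⟂ BC]
   → F = (-9/2, -33/2)
5. E_x = -13/2  [line -5·x + -20·y + -485/2 = 0 ∩ |EF|² = 40]
6. E_y = -21/2  [line -5·x + -20·y + -485/2 = 0 ∩ |EF|² = 40]
   → E = (-13/2, -21/2)

C = (-15/2, -15/2)
E = (-13/2, -21/2)
F = (-9/2, -33/2)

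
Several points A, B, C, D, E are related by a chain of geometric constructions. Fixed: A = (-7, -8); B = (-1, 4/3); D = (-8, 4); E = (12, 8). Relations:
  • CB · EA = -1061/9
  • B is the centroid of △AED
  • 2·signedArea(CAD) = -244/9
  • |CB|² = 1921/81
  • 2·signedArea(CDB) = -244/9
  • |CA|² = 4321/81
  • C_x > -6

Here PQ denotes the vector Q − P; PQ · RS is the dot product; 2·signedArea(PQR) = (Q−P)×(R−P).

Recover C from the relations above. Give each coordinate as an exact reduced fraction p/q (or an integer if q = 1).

1. C_x = -16/3  [2·signedArea(CAD) = -244/9 ∩ CB · EA = -1061/9]
2. C_y = -8/9  [2·signedArea(CAD) = -244/9 ∩ CB · EA = -1061/9]
   → C = (-16/3, -8/9)

C = (-16/3, -8/9)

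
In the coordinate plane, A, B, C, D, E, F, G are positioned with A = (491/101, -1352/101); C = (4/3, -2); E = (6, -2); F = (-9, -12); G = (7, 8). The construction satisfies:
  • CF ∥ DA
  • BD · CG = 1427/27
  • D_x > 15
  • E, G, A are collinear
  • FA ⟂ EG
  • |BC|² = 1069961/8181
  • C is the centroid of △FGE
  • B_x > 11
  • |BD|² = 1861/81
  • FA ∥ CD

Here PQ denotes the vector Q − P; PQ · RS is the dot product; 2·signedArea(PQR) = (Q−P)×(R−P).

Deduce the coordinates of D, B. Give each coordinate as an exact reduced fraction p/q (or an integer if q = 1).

B = (10681/909, -2036/303)
D = (4604/303, -342/101)

1. D_x = 4604/303  [CF ∥ DA ∩ FA ∥ CD]
2. D_y = -342/101  [CF ∥ DA ∩ FA ∥ CD]
   → D = (4604/303, -342/101)
3. B_x = 10681/909  [line -17/3·x + -10·y + -1663/2727 = 0 ∩ |BC|² = 1069961/8181]
4. B_y = -2036/303  [line -17/3·x + -10·y + -1663/2727 = 0 ∩ |BC|² = 1069961/8181]
   → B = (10681/909, -2036/303)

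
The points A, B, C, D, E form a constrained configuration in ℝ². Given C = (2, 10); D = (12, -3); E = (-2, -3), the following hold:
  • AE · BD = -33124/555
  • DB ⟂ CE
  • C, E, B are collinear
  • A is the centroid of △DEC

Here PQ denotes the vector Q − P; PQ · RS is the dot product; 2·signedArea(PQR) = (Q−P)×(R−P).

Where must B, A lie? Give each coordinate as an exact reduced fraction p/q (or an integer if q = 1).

1. B_x = -146/185  [C, E, B are collinear ∩ DB ⟂ CE]
2. B_y = 173/185  [C, E, B are collinear ∩ DB ⟂ CE]
   → B = (-146/185, 173/185)
3. A_x = 4  [A is the centroid of △DEC]
4. A_y = 4/3  [A is the centroid of △DEC]
   → A = (4, 4/3)

A = (4, 4/3)
B = (-146/185, 173/185)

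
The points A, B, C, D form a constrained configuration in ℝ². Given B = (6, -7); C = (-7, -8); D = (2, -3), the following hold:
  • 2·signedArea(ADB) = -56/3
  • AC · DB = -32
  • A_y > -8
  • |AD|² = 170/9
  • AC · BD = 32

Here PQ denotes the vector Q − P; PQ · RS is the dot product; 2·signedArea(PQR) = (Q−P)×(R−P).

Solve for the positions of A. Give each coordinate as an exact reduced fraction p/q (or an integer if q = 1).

A = (5/3, -22/3)

1. A_x = 5/3  [AC · BD = 32 ∩ 2·signedArea(ADB) = -56/3]
2. A_y = -22/3  [AC · BD = 32 ∩ 2·signedArea(ADB) = -56/3]
   → A = (5/3, -22/3)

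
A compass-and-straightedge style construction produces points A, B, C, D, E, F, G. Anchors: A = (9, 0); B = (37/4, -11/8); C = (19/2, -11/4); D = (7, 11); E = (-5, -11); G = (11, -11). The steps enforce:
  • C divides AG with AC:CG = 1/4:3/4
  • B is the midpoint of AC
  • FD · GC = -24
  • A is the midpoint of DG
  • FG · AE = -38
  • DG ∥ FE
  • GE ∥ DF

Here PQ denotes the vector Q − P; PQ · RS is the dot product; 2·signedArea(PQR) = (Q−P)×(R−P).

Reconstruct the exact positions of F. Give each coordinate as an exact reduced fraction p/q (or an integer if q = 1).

F = (-9, 11)

1. F_x = -9  [DG ∥ FE ∩ GE ∥ DF]
2. F_y = 11  [DG ∥ FE ∩ GE ∥ DF]
   → F = (-9, 11)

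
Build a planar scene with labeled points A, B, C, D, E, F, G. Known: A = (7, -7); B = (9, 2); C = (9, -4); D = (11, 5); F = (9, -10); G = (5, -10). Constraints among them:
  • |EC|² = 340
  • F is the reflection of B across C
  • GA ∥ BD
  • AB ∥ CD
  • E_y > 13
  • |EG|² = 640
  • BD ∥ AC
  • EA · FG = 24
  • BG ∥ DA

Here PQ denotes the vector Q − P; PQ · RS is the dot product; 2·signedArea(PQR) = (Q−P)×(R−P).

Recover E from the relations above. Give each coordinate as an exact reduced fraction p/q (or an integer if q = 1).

1. E_x = 13  [EA · FG = 24]
2. E_y = 14  [|EG|² = 640]
   → E = (13, 14)

E = (13, 14)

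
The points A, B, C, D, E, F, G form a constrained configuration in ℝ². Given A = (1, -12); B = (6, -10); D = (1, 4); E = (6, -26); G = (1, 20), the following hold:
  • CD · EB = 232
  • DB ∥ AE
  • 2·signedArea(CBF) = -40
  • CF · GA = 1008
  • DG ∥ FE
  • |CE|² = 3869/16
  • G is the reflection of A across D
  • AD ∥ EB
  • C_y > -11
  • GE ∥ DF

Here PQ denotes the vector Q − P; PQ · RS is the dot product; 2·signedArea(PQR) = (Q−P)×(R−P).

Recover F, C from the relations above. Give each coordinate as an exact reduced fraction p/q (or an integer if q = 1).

C = (19/4, -21/2)
F = (6, -42)

1. F_x = 6  [DG ∥ FE ∩ GE ∥ DF]
2. F_y = -42  [DG ∥ FE ∩ GE ∥ DF]
   → F = (6, -42)
3. C_x = 19/4  [CD · EB = 232 ∩ 2·signedArea(CBF) = -40]
4. C_y = -21/2  [CD · EB = 232 ∩ 2·signedArea(CBF) = -40]
   → C = (19/4, -21/2)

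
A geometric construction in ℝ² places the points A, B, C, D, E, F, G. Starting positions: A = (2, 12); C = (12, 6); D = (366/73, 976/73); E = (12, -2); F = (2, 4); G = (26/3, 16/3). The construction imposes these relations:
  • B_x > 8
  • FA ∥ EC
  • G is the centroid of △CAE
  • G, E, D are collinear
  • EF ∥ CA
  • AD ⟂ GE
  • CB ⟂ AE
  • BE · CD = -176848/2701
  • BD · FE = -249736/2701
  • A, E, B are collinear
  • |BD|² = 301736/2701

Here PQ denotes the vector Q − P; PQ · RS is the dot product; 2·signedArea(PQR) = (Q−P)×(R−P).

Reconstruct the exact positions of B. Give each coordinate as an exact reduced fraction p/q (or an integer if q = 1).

1. B_x = 304/37  [A, E, B are collinear ∩ CB ⟂ AE]
2. B_y = 122/37  [A, E, B are collinear ∩ CB ⟂ AE]
   → B = (304/37, 122/37)

B = (304/37, 122/37)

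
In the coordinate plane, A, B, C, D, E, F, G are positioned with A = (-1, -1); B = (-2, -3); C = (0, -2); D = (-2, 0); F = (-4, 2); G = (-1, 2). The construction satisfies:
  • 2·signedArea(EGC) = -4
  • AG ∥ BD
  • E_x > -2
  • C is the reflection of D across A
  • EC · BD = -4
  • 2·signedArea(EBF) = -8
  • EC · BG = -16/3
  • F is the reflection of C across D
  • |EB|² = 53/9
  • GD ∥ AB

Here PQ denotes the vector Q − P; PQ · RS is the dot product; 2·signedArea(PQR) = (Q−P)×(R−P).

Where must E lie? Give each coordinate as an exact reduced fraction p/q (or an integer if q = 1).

1. E_x = -4/3  [2·signedArea(EGC) = -4 ∩ 2·signedArea(EBF) = -8]
2. E_y = -2/3  [2·signedArea(EGC) = -4 ∩ 2·signedArea(EBF) = -8]
   → E = (-4/3, -2/3)

E = (-4/3, -2/3)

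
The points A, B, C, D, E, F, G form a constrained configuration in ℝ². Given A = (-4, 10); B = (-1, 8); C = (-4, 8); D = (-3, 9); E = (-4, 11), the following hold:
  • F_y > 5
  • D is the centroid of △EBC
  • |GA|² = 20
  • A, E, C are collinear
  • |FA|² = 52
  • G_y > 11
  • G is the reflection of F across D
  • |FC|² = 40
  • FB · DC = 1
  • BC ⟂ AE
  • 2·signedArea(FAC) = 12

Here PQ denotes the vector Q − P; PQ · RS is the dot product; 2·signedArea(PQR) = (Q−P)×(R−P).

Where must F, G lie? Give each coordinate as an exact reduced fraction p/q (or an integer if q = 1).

1. F_x = 2  [2·signedArea(FAC) = 12 ∩ FB · DC = 1]
2. F_y = 6  [2·signedArea(FAC) = 12 ∩ FB · DC = 1]
   → F = (2, 6)
3. G_x = -8  [G is the reflection of F across D]
4. G_y = 12  [G is the reflection of F across D]
   → G = (-8, 12)

F = (2, 6)
G = (-8, 12)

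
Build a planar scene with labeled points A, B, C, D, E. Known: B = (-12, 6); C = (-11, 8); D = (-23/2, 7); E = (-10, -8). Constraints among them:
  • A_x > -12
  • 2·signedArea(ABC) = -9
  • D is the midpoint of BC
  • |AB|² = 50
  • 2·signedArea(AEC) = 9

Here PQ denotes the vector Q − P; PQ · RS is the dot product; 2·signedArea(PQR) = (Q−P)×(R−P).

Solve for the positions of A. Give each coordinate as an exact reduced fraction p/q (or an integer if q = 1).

A = (-11, -1)

1. A_x = -11  [2·signedArea(ABC) = -9 ∩ 2·signedArea(AEC) = 9]
2. A_y = -1  [2·signedArea(ABC) = -9 ∩ 2·signedArea(AEC) = 9]
   → A = (-11, -1)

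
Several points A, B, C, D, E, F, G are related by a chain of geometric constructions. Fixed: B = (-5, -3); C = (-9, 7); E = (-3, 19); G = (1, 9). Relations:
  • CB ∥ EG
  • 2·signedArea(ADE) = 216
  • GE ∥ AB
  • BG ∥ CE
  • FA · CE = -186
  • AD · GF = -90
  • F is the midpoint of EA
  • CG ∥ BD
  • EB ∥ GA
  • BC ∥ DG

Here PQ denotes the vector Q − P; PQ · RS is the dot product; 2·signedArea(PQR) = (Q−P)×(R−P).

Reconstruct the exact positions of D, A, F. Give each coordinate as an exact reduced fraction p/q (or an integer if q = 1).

A = (-1, -13)
D = (5, -1)
F = (-2, 3)

1. D_x = 5  [BC ∥ DG ∩ CG ∥ BD]
2. D_y = -1  [BC ∥ DG ∩ CG ∥ BD]
   → D = (5, -1)
3. A_x = -1  [GE ∥ AB ∩ EB ∥ GA]
4. A_y = -13  [GE ∥ AB ∩ EB ∥ GA]
   → A = (-1, -13)
5. F_x = -2  [F is the midpoint of EA]
6. F_y = 3  [F is the midpoint of EA]
   → F = (-2, 3)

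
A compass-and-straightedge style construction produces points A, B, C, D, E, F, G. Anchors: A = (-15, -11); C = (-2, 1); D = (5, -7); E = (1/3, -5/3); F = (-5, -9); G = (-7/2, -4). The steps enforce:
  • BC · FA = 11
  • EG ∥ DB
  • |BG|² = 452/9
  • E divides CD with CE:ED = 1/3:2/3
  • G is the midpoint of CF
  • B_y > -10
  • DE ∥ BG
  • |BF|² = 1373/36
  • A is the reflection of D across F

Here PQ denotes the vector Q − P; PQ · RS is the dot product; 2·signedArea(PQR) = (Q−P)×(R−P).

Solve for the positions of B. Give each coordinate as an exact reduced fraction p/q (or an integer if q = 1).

1. B_x = 7/6  [DE ∥ BG ∩ EG ∥ DB]
2. B_y = -28/3  [DE ∥ BG ∩ EG ∥ DB]
   → B = (7/6, -28/3)

B = (7/6, -28/3)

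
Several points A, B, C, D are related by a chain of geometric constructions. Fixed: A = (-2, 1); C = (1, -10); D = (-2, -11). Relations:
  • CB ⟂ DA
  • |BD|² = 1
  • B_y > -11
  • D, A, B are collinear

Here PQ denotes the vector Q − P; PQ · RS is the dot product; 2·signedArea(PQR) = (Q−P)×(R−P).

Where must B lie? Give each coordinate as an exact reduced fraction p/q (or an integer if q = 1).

1. B_x = -2  [D, A, B are collinear ∩ CB ⟂ DA]
2. B_y = -10  [D, A, B are collinear ∩ CB ⟂ DA]
   → B = (-2, -10)

B = (-2, -10)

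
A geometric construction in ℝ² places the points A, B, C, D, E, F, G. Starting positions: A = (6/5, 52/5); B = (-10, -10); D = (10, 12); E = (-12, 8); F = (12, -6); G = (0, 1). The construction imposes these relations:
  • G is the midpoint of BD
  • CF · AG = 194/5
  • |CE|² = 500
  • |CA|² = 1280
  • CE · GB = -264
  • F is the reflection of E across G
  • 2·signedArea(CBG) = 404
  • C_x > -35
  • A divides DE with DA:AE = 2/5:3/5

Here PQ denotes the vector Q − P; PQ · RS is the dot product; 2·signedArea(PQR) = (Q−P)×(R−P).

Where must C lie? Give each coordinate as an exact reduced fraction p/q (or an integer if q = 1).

C = (-34, 4)

1. C_x = -34  [CF · AG = 194/5 ∩ 2·signedArea(CBG) = 404]
2. C_y = 4  [CF · AG = 194/5 ∩ 2·signedArea(CBG) = 404]
   → C = (-34, 4)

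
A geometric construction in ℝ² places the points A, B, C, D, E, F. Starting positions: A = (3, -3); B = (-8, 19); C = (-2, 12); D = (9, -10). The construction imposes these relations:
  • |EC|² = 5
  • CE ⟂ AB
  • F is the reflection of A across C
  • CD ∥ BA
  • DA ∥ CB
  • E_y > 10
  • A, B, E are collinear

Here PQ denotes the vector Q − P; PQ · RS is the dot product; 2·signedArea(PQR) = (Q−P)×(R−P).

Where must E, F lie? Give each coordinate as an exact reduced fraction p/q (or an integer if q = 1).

1. E_x = -4  [A, B, E are collinear ∩ CE ⟂ AB]
2. E_y = 11  [A, B, E are collinear ∩ CE ⟂ AB]
   → E = (-4, 11)
3. F_x = -7  [F is the reflection of A across C]
4. F_y = 27  [F is the reflection of A across C]
   → F = (-7, 27)

E = (-4, 11)
F = (-7, 27)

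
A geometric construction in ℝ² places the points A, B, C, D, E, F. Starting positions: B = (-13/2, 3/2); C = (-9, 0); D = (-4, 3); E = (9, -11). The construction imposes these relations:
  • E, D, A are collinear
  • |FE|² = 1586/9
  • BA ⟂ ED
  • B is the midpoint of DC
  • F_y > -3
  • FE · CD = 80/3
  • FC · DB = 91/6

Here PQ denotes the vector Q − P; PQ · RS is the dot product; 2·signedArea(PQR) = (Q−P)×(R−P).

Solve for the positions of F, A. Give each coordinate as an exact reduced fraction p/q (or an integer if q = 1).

1. F_x = -4/3  [line 5/2·x + 3/2·y + 22/3 = 0 ∩ |FE|² = 1586/9]
2. F_y = -8/3  [line 5/2·x + 3/2·y + 22/3 = 0 ∩ |FE|² = 1586/9]
   → F = (-4/3, -8/3)
3. A_x = -3219/730  [E, D, A are collinear ∩ BA ⟂ ED]
4. A_y = 1256/365  [E, D, A are collinear ∩ BA ⟂ ED]
   → A = (-3219/730, 1256/365)

A = (-3219/730, 1256/365)
F = (-4/3, -8/3)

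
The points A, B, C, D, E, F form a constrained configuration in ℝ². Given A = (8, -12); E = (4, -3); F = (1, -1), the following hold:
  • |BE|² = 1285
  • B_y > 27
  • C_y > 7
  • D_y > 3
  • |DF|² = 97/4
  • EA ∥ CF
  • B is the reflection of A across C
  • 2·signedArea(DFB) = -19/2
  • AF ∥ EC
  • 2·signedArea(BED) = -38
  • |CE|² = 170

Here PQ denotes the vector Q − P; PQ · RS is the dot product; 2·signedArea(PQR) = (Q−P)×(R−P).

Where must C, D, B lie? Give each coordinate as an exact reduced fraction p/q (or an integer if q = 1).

1. C_x = -3  [EA ∥ CF ∩ AF ∥ EC]
2. C_y = 8  [EA ∥ CF ∩ AF ∥ EC]
   → C = (-3, 8)
3. B_x = -14  [B is the reflection of A across C]
4. B_y = 28  [B is the reflection of A across C]
   → B = (-14, 28)
5. D_x = -1  [2·signedArea(DFB) = -19/2 ∩ 2·signedArea(BED) = -38]
6. D_y = 7/2  [2·signedArea(DFB) = -19/2 ∩ 2·signedArea(BED) = -38]
   → D = (-1, 7/2)

B = (-14, 28)
C = (-3, 8)
D = (-1, 7/2)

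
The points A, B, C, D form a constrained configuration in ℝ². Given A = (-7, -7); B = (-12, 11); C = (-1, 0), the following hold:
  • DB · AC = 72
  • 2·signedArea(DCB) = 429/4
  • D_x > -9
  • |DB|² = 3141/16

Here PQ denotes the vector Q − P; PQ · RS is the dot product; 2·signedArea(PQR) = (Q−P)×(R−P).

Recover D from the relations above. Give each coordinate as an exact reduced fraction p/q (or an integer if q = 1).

1. D_x = -33/4  [2·signedArea(DCB) = 429/4 ∩ DB · AC = 72]
2. D_y = -5/2  [2·signedArea(DCB) = 429/4 ∩ DB · AC = 72]
   → D = (-33/4, -5/2)

D = (-33/4, -5/2)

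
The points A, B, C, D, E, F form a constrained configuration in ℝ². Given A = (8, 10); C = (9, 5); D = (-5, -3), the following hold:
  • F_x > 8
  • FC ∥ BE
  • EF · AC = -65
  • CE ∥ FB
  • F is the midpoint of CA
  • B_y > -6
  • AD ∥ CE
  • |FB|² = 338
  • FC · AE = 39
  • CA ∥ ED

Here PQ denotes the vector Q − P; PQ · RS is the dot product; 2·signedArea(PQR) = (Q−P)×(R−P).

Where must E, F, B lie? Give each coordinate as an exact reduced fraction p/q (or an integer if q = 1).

1. E_x = -4  [CA ∥ ED ∩ AD ∥ CE]
2. E_y = -8  [CA ∥ ED ∩ AD ∥ CE]
   → E = (-4, -8)
3. F_x = 17/2  [F is the midpoint of CA]
4. F_y = 15/2  [F is the midpoint of CA]
   → F = (17/2, 15/2)
5. B_x = -9/2  [FC ∥ BE ∩ CE ∥ FB]
6. B_y = -11/2  [FC ∥ BE ∩ CE ∥ FB]
   → B = (-9/2, -11/2)

B = (-9/2, -11/2)
E = (-4, -8)
F = (17/2, 15/2)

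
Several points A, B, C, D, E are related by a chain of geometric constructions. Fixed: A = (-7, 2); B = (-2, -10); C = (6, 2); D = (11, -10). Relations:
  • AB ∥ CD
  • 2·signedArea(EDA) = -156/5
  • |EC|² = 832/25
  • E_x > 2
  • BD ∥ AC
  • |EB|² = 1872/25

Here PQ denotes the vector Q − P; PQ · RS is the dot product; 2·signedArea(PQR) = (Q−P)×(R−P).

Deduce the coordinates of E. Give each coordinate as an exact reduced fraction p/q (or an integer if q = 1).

1. E_x = 14/5  [line -12·x + -18·y + -84/5 = 0 ∩ |EB|² = 1872/25]
2. E_y = -14/5  [line -12·x + -18·y + -84/5 = 0 ∩ |EB|² = 1872/25]
   → E = (14/5, -14/5)

E = (14/5, -14/5)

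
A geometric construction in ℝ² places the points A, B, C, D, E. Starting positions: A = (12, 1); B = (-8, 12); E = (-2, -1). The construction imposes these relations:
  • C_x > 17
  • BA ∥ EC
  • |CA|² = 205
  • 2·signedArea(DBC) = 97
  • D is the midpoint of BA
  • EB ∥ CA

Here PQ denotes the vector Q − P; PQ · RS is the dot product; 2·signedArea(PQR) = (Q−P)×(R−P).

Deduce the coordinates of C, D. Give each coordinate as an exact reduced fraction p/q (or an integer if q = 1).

C = (18, -12)
D = (2, 13/2)

1. C_x = 18  [EB ∥ CA ∩ BA ∥ EC]
2. C_y = -12  [EB ∥ CA ∩ BA ∥ EC]
   → C = (18, -12)
3. D_x = 2  [D is the midpoint of BA]
4. D_y = 13/2  [D is the midpoint of BA]
   → D = (2, 13/2)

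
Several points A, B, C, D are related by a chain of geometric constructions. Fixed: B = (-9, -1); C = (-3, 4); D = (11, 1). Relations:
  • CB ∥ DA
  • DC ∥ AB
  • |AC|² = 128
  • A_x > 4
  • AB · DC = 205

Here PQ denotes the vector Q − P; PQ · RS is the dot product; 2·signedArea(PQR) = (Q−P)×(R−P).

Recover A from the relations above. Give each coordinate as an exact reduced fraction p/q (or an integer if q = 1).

A = (5, -4)

1. A_x = 5  [DC ∥ AB ∩ CB ∥ DA]
2. A_y = -4  [DC ∥ AB ∩ CB ∥ DA]
   → A = (5, -4)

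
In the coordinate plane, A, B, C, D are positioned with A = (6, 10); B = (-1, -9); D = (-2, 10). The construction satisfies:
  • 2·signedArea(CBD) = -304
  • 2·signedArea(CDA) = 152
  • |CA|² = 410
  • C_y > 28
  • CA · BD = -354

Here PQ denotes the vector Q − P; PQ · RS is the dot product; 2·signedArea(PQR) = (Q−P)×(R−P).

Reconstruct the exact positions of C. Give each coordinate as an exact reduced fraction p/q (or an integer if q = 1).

1. C_x = 13  [2·signedArea(CBD) = -304 ∩ CA · BD = -354]
2. C_y = 29  [2·signedArea(CBD) = -304 ∩ CA · BD = -354]
   → C = (13, 29)

C = (13, 29)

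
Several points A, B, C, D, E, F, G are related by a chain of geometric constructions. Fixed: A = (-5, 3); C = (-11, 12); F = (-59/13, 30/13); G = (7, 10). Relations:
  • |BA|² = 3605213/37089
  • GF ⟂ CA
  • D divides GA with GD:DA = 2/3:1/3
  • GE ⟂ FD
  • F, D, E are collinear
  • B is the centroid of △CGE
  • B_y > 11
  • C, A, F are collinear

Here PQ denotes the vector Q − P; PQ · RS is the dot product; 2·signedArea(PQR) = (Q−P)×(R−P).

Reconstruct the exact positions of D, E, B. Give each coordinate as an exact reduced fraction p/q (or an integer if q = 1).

B = (2646/4121, 137047/12363)
D = (-1, 16/3)
E = (24422/4121, 46385/4121)

1. D_x = -1  [D divides GA with GD:DA = 2/3:1/3]
2. D_y = 16/3  [D divides GA with GD:DA = 2/3:1/3]
   → D = (-1, 16/3)
3. E_x = 24422/4121  [F, D, E are collinear ∩ GE ⟂ FD]
4. E_y = 46385/4121  [F, D, E are collinear ∩ GE ⟂ FD]
   → E = (24422/4121, 46385/4121)
5. B_x = 2646/4121  [B is the centroid of △CGE]
6. B_y = 137047/12363  [B is the centroid of △CGE]
   → B = (2646/4121, 137047/12363)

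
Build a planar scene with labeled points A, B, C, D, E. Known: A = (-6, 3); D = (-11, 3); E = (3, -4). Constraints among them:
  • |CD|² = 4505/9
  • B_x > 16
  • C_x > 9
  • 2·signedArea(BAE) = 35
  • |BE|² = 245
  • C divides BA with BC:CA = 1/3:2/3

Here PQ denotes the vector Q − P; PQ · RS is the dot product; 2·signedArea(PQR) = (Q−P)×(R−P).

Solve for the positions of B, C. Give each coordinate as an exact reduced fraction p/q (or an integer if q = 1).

1. B_x = 17  [line 7·x + 9·y + -20 = 0 ∩ |BE|² = 245]
2. B_y = -11  [line 7·x + 9·y + -20 = 0 ∩ |BE|² = 245]
   → B = (17, -11)
3. C_x = 28/3  [C divides BA with BC:CA = 1/3:2/3]
4. C_y = -19/3  [C divides BA with BC:CA = 1/3:2/3]
   → C = (28/3, -19/3)

B = (17, -11)
C = (28/3, -19/3)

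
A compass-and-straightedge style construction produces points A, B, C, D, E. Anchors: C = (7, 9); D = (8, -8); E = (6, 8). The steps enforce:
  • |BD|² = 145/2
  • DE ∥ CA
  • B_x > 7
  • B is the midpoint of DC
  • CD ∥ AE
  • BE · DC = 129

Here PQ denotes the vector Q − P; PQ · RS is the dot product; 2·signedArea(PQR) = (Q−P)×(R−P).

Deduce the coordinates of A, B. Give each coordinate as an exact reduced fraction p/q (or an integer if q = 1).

1. A_x = 5  [CD ∥ AE ∩ DE ∥ CA]
2. A_y = 25  [CD ∥ AE ∩ DE ∥ CA]
   → A = (5, 25)
3. B_x = 15/2  [B is the midpoint of DC]
4. B_y = 1/2  [B is the midpoint of DC]
   → B = (15/2, 1/2)

A = (5, 25)
B = (15/2, 1/2)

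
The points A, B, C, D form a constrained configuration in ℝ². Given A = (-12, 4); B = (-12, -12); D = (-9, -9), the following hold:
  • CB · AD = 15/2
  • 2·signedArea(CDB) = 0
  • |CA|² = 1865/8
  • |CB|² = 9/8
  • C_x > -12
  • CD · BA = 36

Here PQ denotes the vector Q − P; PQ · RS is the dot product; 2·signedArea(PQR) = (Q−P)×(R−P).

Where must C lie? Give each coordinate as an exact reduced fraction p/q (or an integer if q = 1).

1. C_x = -45/4  [2·signedArea(CDB) = 0 ∩ CB · AD = 15/2]
2. C_y = -45/4  [2·signedArea(CDB) = 0 ∩ CB · AD = 15/2]
   → C = (-45/4, -45/4)

C = (-45/4, -45/4)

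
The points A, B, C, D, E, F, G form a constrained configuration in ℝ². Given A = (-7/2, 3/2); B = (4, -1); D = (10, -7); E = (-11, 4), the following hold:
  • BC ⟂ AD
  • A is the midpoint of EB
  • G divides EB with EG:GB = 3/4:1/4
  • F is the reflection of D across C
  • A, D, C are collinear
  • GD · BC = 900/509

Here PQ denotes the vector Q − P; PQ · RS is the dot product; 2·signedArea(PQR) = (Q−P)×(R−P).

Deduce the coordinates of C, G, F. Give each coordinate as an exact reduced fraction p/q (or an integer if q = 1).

C = (1526/509, -1319/509)
F = (-2038/509, 925/509)
G = (1/4, 1/4)

1. C_x = 1526/509  [A, D, C are collinear ∩ BC ⟂ AD]
2. C_y = -1319/509  [A, D, C are collinear ∩ BC ⟂ AD]
   → C = (1526/509, -1319/509)
3. G_x = 1/4  [G divides EB with EG:GB = 3/4:1/4]
4. G_y = 1/4  [G divides EB with EG:GB = 3/4:1/4]
   → G = (1/4, 1/4)
5. F_x = -2038/509  [F is the reflection of D across C]
6. F_y = 925/509  [F is the reflection of D across C]
   → F = (-2038/509, 925/509)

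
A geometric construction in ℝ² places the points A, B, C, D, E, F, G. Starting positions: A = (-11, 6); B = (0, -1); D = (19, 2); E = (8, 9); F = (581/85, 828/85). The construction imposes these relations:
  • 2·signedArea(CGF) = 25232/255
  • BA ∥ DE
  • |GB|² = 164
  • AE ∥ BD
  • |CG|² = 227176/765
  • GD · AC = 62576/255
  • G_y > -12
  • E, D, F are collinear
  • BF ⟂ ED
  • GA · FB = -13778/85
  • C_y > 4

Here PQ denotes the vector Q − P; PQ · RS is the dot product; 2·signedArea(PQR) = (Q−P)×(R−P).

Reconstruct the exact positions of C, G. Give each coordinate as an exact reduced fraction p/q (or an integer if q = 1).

1. G_x = -8  [line 581/85·x + 913/85·y + 14691/85 = 0 ∩ |GB|² = 164]
2. G_y = -11  [line 581/85·x + 913/85·y + 14691/85 = 0 ∩ |GB|² = 164]
   → G = (-8, -11)
3. C_x = -118/85  [2·signedArea(CGF) = 25232/255 ∩ GD · AC = 62576/255]
4. C_y = 1253/255  [2·signedArea(CGF) = 25232/255 ∩ GD · AC = 62576/255]
   → C = (-118/85, 1253/255)

C = (-118/85, 1253/255)
G = (-8, -11)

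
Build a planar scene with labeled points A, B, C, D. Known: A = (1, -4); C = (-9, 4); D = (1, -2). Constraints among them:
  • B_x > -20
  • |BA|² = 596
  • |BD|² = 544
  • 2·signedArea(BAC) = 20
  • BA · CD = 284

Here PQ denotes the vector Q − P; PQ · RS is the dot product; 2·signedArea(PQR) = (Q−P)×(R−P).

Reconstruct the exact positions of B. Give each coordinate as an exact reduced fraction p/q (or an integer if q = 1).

1. B_x = -19  [BA · CD = 284 ∩ 2·signedArea(BAC) = 20]
2. B_y = 10  [BA · CD = 284 ∩ 2·signedArea(BAC) = 20]
   → B = (-19, 10)

B = (-19, 10)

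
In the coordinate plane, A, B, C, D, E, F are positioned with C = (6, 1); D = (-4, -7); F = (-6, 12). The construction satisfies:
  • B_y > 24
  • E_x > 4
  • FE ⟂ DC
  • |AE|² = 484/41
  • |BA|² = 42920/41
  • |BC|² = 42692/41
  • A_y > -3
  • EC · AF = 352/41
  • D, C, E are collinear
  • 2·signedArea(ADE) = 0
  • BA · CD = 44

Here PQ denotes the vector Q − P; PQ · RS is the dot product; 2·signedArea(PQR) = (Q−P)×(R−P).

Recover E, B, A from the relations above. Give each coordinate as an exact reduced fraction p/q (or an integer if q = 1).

A = (56/41, -111/41)
B = (-658/41, 1007/41)
E = (166/41, -23/41)

1. E_x = 166/41  [D, C, E are collinear ∩ FE ⟂ DC]
2. E_y = -23/41  [D, C, E are collinear ∩ FE ⟂ DC]
   → E = (166/41, -23/41)
3. A_x = 56/41  [2·signedArea(ADE) = 0 ∩ EC · AF = 352/41]
4. A_y = -111/41  [2·signedArea(ADE) = 0 ∩ EC · AF = 352/41]
   → A = (56/41, -111/41)
5. B_x = -658/41  [line 10·x + 8·y + -36 = 0 ∩ |BC|² = 42692/41]
6. B_y = 1007/41  [line 10·x + 8·y + -36 = 0 ∩ |BC|² = 42692/41]
   → B = (-658/41, 1007/41)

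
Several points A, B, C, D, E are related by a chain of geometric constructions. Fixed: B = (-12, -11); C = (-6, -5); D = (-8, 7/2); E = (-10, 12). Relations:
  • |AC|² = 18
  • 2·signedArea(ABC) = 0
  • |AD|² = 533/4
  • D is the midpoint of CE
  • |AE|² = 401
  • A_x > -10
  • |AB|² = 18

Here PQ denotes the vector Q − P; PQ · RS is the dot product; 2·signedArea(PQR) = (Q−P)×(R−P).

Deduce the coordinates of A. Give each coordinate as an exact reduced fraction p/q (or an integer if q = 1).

A = (-9, -8)

1. A_x = -9  [line -6·x + 6·y + -6 = 0 ∩ |AB|² = 18]
2. A_y = -8  [line -6·x + 6·y + -6 = 0 ∩ |AB|² = 18]
   → A = (-9, -8)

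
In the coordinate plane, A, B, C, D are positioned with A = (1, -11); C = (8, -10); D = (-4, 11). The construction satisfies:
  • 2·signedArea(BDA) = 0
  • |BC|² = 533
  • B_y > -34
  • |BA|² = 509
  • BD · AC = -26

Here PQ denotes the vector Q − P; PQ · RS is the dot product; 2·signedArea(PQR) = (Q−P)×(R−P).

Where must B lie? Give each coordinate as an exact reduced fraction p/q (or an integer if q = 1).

1. B_x = 6  [2·signedArea(BDA) = 0 ∩ BD · AC = -26]
2. B_y = -33  [2·signedArea(BDA) = 0 ∩ BD · AC = -26]
   → B = (6, -33)

B = (6, -33)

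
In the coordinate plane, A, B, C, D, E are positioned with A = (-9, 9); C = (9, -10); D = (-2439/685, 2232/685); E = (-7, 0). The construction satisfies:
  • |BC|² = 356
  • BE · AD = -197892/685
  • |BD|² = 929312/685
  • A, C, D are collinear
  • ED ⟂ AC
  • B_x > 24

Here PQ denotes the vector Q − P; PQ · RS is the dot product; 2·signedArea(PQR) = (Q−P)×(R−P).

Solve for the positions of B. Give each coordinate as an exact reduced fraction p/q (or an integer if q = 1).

B = (25, -20)

1. B_x = 25  [line -3726/685·x + 3933/685·y + 34362/137 = 0 ∩ |BC|² = 356]
2. B_y = -20  [line -3726/685·x + 3933/685·y + 34362/137 = 0 ∩ |BC|² = 356]
   → B = (25, -20)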